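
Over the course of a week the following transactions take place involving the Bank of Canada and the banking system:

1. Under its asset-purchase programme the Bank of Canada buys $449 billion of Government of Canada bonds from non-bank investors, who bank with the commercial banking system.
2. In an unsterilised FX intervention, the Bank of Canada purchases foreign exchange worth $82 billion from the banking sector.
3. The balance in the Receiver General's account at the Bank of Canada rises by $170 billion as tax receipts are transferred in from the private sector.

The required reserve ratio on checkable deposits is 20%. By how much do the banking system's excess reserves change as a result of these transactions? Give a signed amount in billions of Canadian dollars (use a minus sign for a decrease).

+$305.2 billion

Asset purchase (from non-banks) $449 billion: reserves +$449B, deposits +$449B.
FX purchase $82 billion: reserves +$82B, deposits 0.
Government account inflow $170 billion: reserves −$170B, deposits −$170B.
Totals: Δreserves = +$361B, Δdeposits = +$279B.
Δrequired reserves = 20% × +$279B = +$55.8B.
Δexcess reserves = Δreserves − Δrequired = +$361B − (+$55.8B) = +$305.2 billion.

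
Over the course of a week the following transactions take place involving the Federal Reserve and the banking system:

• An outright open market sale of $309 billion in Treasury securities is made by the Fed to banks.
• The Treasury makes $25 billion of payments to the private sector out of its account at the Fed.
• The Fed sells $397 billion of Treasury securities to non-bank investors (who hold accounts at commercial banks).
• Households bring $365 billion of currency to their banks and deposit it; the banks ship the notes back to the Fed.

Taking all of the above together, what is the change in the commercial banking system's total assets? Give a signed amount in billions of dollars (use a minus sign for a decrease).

-$7 billion

Fed balance sheet:
  Assets:      Securities −$706B
  Liabilities: Bank reserves −$316B, Currency in circulation −$365B, Government deposits −$25B
Commercial banking system:
  Assets:      Reserves at CB −$316B, Securities +$309B
  Liabilities: Checkable deposits −$7B
Change in total bank assets = -$7 billion.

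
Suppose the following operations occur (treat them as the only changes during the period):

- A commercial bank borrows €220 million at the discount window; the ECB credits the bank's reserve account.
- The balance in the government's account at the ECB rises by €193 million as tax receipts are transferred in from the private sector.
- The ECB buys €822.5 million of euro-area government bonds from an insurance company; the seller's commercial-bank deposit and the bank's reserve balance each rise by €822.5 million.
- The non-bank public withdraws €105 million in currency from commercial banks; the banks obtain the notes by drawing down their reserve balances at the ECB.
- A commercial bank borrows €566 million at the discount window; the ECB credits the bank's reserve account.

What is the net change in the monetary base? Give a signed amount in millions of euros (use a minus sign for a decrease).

ECB balance sheet:
  Assets:      Securities +€822.5M, Loans to banks +€786M
  Liabilities: Bank reserves +€1310.5M, Currency in circulation +€105M, Government deposits +€193M
Commercial banking system:
  Assets:      Reserves at CB +€1310.5M
  Liabilities: Checkable deposits +€524.5M, Borrowings from CB +€786M
Monetary base = currency + reserves: +€105M + (+€1310.5M) = +€1415.5 million.

+€1415.5 million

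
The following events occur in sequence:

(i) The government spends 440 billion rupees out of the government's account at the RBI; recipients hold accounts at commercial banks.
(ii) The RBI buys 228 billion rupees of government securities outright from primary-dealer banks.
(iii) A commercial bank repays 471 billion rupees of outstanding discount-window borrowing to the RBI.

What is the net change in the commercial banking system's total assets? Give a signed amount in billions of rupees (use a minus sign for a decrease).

RBI balance sheet:
  Assets:      Securities +228B, Loans to banks −471B
  Liabilities: Bank reserves +197B, Government deposits −440B
Commercial banking system:
  Assets:      Reserves at CB +197B, Securities −228B
  Liabilities: Checkable deposits +440B, Borrowings from CB −471B
Change in total bank assets = -31 billion.

-31 billion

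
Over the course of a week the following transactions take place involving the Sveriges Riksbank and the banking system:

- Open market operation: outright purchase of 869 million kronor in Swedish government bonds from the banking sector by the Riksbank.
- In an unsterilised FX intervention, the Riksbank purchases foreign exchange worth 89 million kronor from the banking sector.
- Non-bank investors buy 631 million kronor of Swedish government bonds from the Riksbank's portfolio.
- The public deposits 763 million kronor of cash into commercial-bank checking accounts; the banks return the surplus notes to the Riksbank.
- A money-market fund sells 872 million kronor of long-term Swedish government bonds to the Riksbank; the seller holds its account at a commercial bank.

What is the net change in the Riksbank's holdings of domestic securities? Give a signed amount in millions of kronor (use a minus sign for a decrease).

+1110 million

OMO purchase (from banks) 869 million kronor: securities added to the Riksbank's portfolio → +869M.
FX purchase 89 million kronor: the Riksbank's securities portfolio is untouched → 0.
Asset sale (to non-banks) 631 million kronor: securities removed from the Riksbank's portfolio → −631M.
Currency deposit 763 million kronor: the Riksbank's securities portfolio is untouched → 0.
Asset purchase (from non-banks) 872 million kronor: securities added to the Riksbank's portfolio → +872M.
Net: 869 + 0 − 631 + 0 + 872 = +1110 million.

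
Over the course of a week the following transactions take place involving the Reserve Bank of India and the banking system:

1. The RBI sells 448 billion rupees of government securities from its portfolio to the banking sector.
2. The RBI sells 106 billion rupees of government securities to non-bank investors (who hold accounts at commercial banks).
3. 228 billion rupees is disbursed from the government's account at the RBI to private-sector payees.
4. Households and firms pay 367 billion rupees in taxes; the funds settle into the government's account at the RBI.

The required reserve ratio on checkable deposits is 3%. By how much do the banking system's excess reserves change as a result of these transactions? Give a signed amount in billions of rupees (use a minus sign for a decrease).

OMO sale (to banks) 448 billion rupees: reserves −448B, deposits 0.
Asset sale (to non-banks) 106 billion rupees: reserves −106B, deposits −106B.
Government spending 228 billion rupees: reserves +228B, deposits +228B.
Government account inflow 367 billion rupees: reserves −367B, deposits −367B.
Totals: Δreserves = −693B, Δdeposits = −245B.
Δrequired reserves = 3% × −245B = −7.35B.
Δexcess reserves = Δreserves − Δrequired = −693B − (−7.35B) = -685.65 billion.

-685.65 billion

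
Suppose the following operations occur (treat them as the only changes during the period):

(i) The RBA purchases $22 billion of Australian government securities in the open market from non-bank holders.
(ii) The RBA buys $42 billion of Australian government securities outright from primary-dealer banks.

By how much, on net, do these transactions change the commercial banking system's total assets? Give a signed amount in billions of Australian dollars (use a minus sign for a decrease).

+$22 billion

RBA balance sheet:
  Assets:      Securities +$64B
  Liabilities: Bank reserves +$64B
Commercial banking system:
  Assets:      Reserves at CB +$64B, Securities −$42B
  Liabilities: Checkable deposits +$22B
Change in total bank assets = +$22 billion.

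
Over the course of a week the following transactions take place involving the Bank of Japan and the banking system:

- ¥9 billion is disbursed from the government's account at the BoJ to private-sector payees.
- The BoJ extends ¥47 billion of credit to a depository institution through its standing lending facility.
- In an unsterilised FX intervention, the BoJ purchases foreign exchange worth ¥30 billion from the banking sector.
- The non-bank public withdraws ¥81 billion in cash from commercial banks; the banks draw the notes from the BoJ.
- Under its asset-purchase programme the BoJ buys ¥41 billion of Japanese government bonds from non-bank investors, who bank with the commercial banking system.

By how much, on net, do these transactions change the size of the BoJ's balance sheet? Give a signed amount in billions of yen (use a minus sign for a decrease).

+¥118 billion

BoJ balance sheet:
  Assets:      Securities +¥41B, Loans to banks +¥47B, Foreign assets +¥30B
  Liabilities: Bank reserves +¥46B, Currency in circulation +¥81B, Government deposits −¥9B
Change in total BoJ assets = +¥118 billion.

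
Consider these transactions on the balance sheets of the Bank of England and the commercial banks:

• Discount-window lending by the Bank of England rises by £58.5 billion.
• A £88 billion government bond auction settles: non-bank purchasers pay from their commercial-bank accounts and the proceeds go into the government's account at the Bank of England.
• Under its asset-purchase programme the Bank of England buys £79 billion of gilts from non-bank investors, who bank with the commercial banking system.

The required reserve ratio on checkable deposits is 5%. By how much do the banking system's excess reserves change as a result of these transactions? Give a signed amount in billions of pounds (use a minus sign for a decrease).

Discount-window loan £58.5 billion: reserves +£58.5B, deposits 0.
Government account inflow £88 billion: reserves −£88B, deposits −£88B.
Asset purchase (from non-banks) £79 billion: reserves +£79B, deposits +£79B.
Totals: Δreserves = +£49.5B, Δdeposits = −£9B.
Δrequired reserves = 5% × −£9B = −£0.45B.
Δexcess reserves = Δreserves − Δrequired = +£49.5B − (−£0.45B) = +£49.95 billion.

+£49.95 billion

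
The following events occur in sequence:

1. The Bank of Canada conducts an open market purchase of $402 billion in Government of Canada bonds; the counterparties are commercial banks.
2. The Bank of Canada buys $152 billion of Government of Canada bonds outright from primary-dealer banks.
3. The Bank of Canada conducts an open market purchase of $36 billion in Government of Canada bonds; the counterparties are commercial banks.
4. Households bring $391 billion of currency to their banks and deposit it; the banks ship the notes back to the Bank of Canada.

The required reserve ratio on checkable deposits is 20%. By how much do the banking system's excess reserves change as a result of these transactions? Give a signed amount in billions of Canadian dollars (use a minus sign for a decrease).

+$902.8 billion

OMO purchase (from banks) $402 billion: reserves +$402B, deposits 0.
OMO purchase (from banks) $152 billion: reserves +$152B, deposits 0.
OMO purchase (from banks) $36 billion: reserves +$36B, deposits 0.
Currency deposit $391 billion: reserves +$391B, deposits +$391B.
Totals: Δreserves = +$981B, Δdeposits = +$391B.
Δrequired reserves = 20% × +$391B = +$78.2B.
Δexcess reserves = Δreserves − Δrequired = +$981B − (+$78.2B) = +$902.8 billion.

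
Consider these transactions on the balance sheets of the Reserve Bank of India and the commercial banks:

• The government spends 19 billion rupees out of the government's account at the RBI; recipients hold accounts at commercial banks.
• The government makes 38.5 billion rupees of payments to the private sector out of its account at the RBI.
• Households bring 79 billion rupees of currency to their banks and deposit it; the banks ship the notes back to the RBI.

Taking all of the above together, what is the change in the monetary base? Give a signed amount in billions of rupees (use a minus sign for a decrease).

Government spending 19 billion rupees: a non-base liability converts back to reserves → +19B.
Government spending 38.5 billion rupees: a non-base liability converts back to reserves → +38.5B.
Currency deposit 79 billion rupees: just a shift between currency and reserves — both are base money → 0.
Net: 19 + 38.5 + 0 = +57.5 billion.

+57.5 billion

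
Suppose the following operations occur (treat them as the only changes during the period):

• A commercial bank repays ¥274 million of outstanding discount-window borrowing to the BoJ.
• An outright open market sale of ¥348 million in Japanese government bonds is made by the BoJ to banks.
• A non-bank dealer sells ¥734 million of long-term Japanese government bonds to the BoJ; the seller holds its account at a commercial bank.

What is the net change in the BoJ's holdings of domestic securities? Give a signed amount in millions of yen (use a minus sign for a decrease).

+¥386 million

Discount-window repayment ¥274 million: the BoJ's securities portfolio is untouched → 0.
OMO sale (to banks) ¥348 million: securities removed from the BoJ's portfolio → −¥348M.
Asset purchase (from non-banks) ¥734 million: securities added to the BoJ's portfolio → +¥734M.
Net: 0 − 348 + 734 = +¥386 million.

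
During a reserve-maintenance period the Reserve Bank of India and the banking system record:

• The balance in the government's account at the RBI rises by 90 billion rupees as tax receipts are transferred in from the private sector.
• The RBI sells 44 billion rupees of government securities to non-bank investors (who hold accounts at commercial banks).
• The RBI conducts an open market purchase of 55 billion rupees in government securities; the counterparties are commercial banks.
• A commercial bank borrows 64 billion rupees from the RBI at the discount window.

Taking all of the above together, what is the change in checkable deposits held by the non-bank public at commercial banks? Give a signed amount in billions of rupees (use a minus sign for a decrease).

Government account inflow 90 billion rupees: non-bank counterparties' bank balances fall → −90B.
Asset sale (to non-banks) 44 billion rupees: non-bank counterparties' bank balances fall → −44B.
OMO purchase (from banks) 55 billion rupees: the counterparty is a bank, so public deposits are unchanged → 0.
Discount-window loan 64 billion rupees: the counterparty is a bank, so public deposits are unchanged → 0.
Net: −90 − 44 + 0 + 0 = -134 billion.

-134 billion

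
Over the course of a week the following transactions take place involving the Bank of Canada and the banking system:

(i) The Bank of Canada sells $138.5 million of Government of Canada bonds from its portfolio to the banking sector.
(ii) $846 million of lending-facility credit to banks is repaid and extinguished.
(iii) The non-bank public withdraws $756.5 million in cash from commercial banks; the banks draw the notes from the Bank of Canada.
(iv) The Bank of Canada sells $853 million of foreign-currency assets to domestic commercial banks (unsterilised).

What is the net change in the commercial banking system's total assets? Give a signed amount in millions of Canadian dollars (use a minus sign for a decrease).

-$1602.5 million

OMO sale (to banks) $138.5 million: just an asset swap on bank balance sheets → 0.
Discount-window repayment $846 million: bank balance sheets shrink → −$846M.
Currency withdrawal $756.5 million: bank balance sheets shrink → −$756.5M.
FX sale $853 million: just an asset swap on bank balance sheets → 0.
Net: 0 − 846 − 756.5 + 0 = -$1602.5 million.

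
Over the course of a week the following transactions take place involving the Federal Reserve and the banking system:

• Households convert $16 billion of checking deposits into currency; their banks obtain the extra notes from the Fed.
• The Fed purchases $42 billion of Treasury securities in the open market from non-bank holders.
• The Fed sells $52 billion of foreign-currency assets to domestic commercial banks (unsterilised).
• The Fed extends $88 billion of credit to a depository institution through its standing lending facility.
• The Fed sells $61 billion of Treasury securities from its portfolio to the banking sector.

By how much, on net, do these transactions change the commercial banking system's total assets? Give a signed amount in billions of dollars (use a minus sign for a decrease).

+$114 billion

Currency withdrawal $16 billion: bank balance sheets shrink → −$16B.
Asset purchase (from non-banks) $42 billion: bank balance sheets expand → +$42B.
FX sale $52 billion: just an asset swap on bank balance sheets → 0.
Discount-window loan $88 billion: bank balance sheets expand → +$88B.
OMO sale (to banks) $61 billion: just an asset swap on bank balance sheets → 0.
Net: −16 + 42 + 0 + 88 + 0 = +$114 billion.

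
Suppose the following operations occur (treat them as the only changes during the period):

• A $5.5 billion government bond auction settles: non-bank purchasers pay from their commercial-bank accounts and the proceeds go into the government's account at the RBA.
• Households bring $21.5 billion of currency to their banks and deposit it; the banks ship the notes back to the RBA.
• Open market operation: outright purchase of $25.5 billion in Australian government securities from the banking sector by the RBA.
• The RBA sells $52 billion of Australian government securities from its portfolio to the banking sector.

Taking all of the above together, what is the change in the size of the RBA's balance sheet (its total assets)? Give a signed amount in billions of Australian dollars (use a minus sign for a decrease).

-$26.5 billion

RBA balance sheet:
  Assets:      Securities −$26.5B
  Liabilities: Bank reserves −$10.5B, Currency in circulation −$21.5B, Government deposits +$5.5B
Commercial banking system:
  Assets:      Reserves at CB −$10.5B, Securities +$26.5B
  Liabilities: Checkable deposits +$16B
Change in total RBA assets = -$26.5 billion.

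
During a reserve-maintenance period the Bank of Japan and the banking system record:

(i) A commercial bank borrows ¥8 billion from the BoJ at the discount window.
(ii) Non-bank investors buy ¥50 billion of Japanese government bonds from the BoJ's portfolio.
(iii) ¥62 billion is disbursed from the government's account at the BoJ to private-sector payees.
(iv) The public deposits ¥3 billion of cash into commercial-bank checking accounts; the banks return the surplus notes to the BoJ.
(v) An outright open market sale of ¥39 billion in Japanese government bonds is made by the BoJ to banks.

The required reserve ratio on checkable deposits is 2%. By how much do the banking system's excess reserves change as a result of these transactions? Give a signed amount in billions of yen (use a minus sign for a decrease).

-¥16.3 billion

Discount-window loan ¥8 billion: reserves +¥8B, deposits 0.
Asset sale (to non-banks) ¥50 billion: reserves −¥50B, deposits −¥50B.
Government spending ¥62 billion: reserves +¥62B, deposits +¥62B.
Currency deposit ¥3 billion: reserves +¥3B, deposits +¥3B.
OMO sale (to banks) ¥39 billion: reserves −¥39B, deposits 0.
Totals: Δreserves = −¥16B, Δdeposits = +¥15B.
Δrequired reserves = 2% × +¥15B = +¥0.3B.
Δexcess reserves = Δreserves − Δrequired = −¥16B − (+¥0.3B) = -¥16.3 billion.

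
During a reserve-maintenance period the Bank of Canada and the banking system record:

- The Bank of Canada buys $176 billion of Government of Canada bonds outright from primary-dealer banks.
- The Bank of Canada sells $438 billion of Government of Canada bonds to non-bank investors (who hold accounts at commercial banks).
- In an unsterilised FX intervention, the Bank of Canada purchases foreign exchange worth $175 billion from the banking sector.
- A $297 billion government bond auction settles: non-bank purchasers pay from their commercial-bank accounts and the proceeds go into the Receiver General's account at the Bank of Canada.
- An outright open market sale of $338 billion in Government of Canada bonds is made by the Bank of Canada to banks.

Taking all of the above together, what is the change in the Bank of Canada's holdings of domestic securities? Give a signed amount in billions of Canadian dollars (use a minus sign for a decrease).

-$600 billion

OMO purchase (from banks) $176 billion: securities added to the Bank of Canada's portfolio → +$176B.
Asset sale (to non-banks) $438 billion: securities removed from the Bank of Canada's portfolio → −$438B.
FX purchase $175 billion: the Bank of Canada's securities portfolio is untouched → 0.
Government account inflow $297 billion: the Bank of Canada's securities portfolio is untouched → 0.
OMO sale (to banks) $338 billion: securities removed from the Bank of Canada's portfolio → −$338B.
Net: 176 − 438 + 0 + 0 − 338 = -$600 billion.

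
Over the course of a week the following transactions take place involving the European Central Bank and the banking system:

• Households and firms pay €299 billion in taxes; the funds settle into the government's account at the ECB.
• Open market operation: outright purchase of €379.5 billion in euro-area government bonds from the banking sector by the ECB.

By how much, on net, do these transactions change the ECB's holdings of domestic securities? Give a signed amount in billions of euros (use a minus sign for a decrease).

Government account inflow €299 billion: the ECB's securities portfolio is untouched → 0.
OMO purchase (from banks) €379.5 billion: securities added to the ECB's portfolio → +€379.5B.
Net: 0 + 379.5 = +€379.5 billion.

+€379.5 billion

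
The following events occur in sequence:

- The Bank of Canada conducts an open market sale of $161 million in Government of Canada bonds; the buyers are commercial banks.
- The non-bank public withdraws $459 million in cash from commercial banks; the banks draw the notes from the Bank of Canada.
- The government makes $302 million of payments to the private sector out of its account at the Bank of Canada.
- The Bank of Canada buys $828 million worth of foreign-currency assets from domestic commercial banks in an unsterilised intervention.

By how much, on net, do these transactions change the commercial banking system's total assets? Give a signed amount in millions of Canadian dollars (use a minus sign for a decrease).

OMO sale (to banks) $161 million: just an asset swap on bank balance sheets → 0.
Currency withdrawal $459 million: bank balance sheets shrink → −$459M.
Government spending $302 million: bank balance sheets expand → +$302M.
FX purchase $828 million: just an asset swap on bank balance sheets → 0.
Net: 0 − 459 + 302 + 0 = -$157 million.

-$157 million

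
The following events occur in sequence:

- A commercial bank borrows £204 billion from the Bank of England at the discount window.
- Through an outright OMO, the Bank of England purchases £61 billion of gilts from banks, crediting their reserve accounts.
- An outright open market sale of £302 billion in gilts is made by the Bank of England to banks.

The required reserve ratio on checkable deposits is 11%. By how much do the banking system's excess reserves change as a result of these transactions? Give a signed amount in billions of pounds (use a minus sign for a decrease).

Discount-window loan £204 billion: reserves +£204B, deposits 0.
OMO purchase (from banks) £61 billion: reserves +£61B, deposits 0.
OMO sale (to banks) £302 billion: reserves −£302B, deposits 0.
Totals: Δreserves = −£37B, Δdeposits = 0.
Δrequired reserves = 11% × 0 = 0.
Δexcess reserves = Δreserves − Δrequired = −£37B − (0) = -£37 billion.

-£37 billion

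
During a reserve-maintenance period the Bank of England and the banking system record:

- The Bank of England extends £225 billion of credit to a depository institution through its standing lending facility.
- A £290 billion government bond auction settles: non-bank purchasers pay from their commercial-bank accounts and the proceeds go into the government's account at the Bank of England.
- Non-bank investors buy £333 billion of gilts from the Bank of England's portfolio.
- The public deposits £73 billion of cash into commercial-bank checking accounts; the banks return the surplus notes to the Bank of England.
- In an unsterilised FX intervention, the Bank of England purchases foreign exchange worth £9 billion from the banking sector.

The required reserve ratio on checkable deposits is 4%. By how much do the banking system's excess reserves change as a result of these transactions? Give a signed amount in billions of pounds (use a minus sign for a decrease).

Discount-window loan £225 billion: reserves +£225B, deposits 0.
Government account inflow £290 billion: reserves −£290B, deposits −£290B.
Asset sale (to non-banks) £333 billion: reserves −£333B, deposits −£333B.
Currency deposit £73 billion: reserves +£73B, deposits +£73B.
FX purchase £9 billion: reserves +£9B, deposits 0.
Totals: Δreserves = −£316B, Δdeposits = −£550B.
Δrequired reserves = 4% × −£550B = −£22B.
Δexcess reserves = Δreserves − Δrequired = −£316B − (−£22B) = -£294 billion.

-£294 billion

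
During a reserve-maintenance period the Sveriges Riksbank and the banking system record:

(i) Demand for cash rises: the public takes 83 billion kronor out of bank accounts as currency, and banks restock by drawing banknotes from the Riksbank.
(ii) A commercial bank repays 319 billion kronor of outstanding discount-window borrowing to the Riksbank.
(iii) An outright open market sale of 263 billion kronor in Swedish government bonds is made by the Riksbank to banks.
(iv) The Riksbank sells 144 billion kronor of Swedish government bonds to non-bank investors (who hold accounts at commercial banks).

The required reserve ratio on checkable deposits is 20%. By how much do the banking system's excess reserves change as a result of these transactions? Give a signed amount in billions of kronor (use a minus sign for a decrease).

Currency withdrawal 83 billion kronor: reserves −83B, deposits −83B.
Discount-window repayment 319 billion kronor: reserves −319B, deposits 0.
OMO sale (to banks) 263 billion kronor: reserves −263B, deposits 0.
Asset sale (to non-banks) 144 billion kronor: reserves −144B, deposits −144B.
Totals: Δreserves = −809B, Δdeposits = −227B.
Δrequired reserves = 20% × −227B = −45.4B.
Δexcess reserves = Δreserves − Δrequired = −809B − (−45.4B) = -763.6 billion.

-763.6 billion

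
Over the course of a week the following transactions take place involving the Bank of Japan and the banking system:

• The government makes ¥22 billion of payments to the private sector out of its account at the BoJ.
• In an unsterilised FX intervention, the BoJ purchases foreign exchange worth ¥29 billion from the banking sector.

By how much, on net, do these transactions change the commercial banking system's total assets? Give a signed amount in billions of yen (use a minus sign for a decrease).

Government spending ¥22 billion: bank balance sheets expand → +¥22B.
FX purchase ¥29 billion: just an asset swap on bank balance sheets → 0.
Net: 22 + 0 = +¥22 billion.

+¥22 billion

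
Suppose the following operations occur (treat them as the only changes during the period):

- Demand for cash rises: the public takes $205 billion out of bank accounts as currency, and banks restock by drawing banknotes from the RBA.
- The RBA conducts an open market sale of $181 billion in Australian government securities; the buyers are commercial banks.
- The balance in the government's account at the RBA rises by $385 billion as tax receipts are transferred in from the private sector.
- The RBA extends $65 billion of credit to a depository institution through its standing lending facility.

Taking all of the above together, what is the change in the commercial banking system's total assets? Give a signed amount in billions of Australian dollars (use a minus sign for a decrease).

RBA balance sheet:
  Assets:      Securities −$181B, Loans to banks +$65B
  Liabilities: Bank reserves −$706B, Currency in circulation +$205B, Government deposits +$385B
Commercial banking system:
  Assets:      Reserves at CB −$706B, Securities +$181B
  Liabilities: Checkable deposits −$590B, Borrowings from CB +$65B
Change in total bank assets = -$525 billion.

-$525 billion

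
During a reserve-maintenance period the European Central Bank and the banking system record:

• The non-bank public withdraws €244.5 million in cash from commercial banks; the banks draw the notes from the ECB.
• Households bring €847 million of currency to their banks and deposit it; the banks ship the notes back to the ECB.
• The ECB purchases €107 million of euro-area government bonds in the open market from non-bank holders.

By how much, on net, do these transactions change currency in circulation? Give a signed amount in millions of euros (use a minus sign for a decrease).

-€602.5 million

Currency withdrawal €244.5 million: notes leave the central bank → +€244.5M.
Currency deposit €847 million: notes return to the central bank → −€847M.
Asset purchase (from non-banks) €107 million: no currency enters or leaves circulation → 0.
Net: 244.5 − 847 + 0 = -€602.5 million.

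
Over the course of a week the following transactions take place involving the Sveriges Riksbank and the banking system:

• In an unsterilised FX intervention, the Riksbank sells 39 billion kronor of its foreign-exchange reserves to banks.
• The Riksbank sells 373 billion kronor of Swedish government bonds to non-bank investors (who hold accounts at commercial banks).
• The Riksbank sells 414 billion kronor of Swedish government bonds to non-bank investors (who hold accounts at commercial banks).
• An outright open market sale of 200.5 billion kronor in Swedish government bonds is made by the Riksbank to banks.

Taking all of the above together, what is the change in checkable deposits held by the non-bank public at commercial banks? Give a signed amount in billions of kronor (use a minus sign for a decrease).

-787 billion

FX sale 39 billion kronor: the counterparty is a bank, so public deposits are unchanged → 0.
Asset sale (to non-banks) 373 billion kronor: non-bank counterparties' bank balances fall → −373B.
Asset sale (to non-banks) 414 billion kronor: non-bank counterparties' bank balances fall → −414B.
OMO sale (to banks) 200.5 billion kronor: the counterparty is a bank, so public deposits are unchanged → 0.
Net: 0 − 373 − 414 + 0 = -787 billion.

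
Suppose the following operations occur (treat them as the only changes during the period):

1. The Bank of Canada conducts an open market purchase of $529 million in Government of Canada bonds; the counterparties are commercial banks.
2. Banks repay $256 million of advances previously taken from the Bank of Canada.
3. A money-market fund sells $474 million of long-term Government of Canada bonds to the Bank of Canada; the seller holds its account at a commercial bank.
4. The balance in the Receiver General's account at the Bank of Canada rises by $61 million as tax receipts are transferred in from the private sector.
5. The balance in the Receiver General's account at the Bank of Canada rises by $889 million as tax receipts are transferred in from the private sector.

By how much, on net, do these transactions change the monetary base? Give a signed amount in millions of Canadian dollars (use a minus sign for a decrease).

-$203 million

Bank of Canada balance sheet:
  Assets:      Securities +$1003M, Loans to banks −$256M
  Liabilities: Bank reserves −$203M, Government deposits +$950M
Monetary base = currency + reserves: 0 + (−$203M) = -$203 million.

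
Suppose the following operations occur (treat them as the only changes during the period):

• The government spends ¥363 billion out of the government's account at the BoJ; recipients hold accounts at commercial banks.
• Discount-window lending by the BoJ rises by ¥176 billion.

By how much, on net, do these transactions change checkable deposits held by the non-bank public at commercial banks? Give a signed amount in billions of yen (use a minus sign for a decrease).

+¥363 billion

Government spending ¥363 billion: non-bank counterparties' bank balances rise → +¥363B.
Discount-window loan ¥176 billion: the counterparty is a bank, so public deposits are unchanged → 0.
Net: 363 + 0 = +¥363 billion.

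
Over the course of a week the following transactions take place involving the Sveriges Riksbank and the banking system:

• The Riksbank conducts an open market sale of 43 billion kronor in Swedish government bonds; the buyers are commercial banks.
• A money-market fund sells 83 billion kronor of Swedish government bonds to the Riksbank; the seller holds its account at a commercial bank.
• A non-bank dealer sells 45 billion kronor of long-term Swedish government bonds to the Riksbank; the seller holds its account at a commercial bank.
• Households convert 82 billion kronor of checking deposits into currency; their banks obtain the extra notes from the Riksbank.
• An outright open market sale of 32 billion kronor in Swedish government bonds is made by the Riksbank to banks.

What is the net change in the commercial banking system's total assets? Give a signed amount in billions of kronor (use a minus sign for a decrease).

OMO sale (to banks) 43 billion kronor: just an asset swap on bank balance sheets → 0.
Asset purchase (from non-banks) 83 billion kronor: bank balance sheets expand → +83B.
Asset purchase (from non-banks) 45 billion kronor: bank balance sheets expand → +45B.
Currency withdrawal 82 billion kronor: bank balance sheets shrink → −82B.
OMO sale (to banks) 32 billion kronor: just an asset swap on bank balance sheets → 0.
Net: 0 + 83 + 45 − 82 + 0 = +46 billion.

+46 billion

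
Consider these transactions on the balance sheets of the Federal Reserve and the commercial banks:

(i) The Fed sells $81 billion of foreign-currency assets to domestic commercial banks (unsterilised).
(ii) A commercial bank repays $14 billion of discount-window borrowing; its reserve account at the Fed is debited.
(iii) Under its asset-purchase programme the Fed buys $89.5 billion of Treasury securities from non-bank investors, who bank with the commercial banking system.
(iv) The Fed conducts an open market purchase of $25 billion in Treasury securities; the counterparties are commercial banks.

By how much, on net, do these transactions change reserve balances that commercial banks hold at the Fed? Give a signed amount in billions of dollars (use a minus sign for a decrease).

+$19.5 billion

FX sale $81 billion: the buying banks pay out of their reserve balances → −$81B.
Discount-window repayment $14 billion: repayment is debited from reserves → −$14B.
Asset purchase (from non-banks) $89.5 billion: the Fed pays by crediting reserve accounts → +$89.5B.
OMO purchase (from banks) $25 billion: the Fed pays by crediting reserve accounts → +$25B.
Net: −81 − 14 + 89.5 + 25 = +$19.5 billion.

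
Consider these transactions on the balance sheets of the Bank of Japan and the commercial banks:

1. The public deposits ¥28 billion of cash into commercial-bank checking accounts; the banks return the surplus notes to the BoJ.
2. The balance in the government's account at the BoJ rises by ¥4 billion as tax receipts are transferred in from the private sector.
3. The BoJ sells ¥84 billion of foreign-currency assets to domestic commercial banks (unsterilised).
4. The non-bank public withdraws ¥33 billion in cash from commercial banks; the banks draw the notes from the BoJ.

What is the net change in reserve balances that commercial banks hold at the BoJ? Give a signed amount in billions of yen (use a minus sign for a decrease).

BoJ balance sheet:
  Assets:      Foreign assets −¥84B
  Liabilities: Bank reserves −¥93B, Currency in circulation +¥5B, Government deposits +¥4B
So the change in reserve balances that commercial banks hold at the BoJ is -¥93 billion.

-¥93 billion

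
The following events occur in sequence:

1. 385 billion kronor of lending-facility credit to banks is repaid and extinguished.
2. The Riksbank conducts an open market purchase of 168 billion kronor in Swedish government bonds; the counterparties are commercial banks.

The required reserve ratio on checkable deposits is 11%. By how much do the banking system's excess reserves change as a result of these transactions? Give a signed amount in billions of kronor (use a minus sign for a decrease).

Discount-window repayment 385 billion kronor: reserves −385B, deposits 0.
OMO purchase (from banks) 168 billion kronor: reserves +168B, deposits 0.
Totals: Δreserves = −217B, Δdeposits = 0.
Δrequired reserves = 11% × 0 = 0.
Δexcess reserves = Δreserves − Δrequired = −217B − (0) = -217 billion.

-217 billion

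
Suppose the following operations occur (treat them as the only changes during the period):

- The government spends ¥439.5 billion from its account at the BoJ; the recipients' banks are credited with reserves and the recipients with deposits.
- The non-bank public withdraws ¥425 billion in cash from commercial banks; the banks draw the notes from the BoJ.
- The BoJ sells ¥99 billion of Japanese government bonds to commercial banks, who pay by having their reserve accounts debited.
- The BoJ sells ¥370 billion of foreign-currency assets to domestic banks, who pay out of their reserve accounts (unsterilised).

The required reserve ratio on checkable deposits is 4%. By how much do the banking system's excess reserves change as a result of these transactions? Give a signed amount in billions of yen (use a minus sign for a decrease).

Government spending ¥439.5 billion: reserves +¥439.5B, deposits +¥439.5B.
Currency withdrawal ¥425 billion: reserves −¥425B, deposits −¥425B.
OMO sale (to banks) ¥99 billion: reserves −¥99B, deposits 0.
FX sale ¥370 billion: reserves −¥370B, deposits 0.
Totals: Δreserves = −¥454.5B, Δdeposits = +¥14.5B.
Δrequired reserves = 4% × +¥14.5B = +¥0.58B.
Δexcess reserves = Δreserves − Δrequired = −¥454.5B − (+¥0.58B) = -¥455.08 billion.

-¥455.08 billion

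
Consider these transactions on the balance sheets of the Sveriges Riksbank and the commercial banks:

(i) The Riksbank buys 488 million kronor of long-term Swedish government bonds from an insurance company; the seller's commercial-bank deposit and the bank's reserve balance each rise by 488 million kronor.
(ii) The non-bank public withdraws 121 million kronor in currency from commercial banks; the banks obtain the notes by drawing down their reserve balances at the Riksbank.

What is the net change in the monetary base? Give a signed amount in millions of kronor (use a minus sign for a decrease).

+488 million

Asset purchase (from non-banks) 488 million kronor: Riksbank balance sheet expands → +488M.
Currency withdrawal 121 million kronor: just a shift between currency and reserves — both are base money → 0.
Net: 488 + 0 = +488 million.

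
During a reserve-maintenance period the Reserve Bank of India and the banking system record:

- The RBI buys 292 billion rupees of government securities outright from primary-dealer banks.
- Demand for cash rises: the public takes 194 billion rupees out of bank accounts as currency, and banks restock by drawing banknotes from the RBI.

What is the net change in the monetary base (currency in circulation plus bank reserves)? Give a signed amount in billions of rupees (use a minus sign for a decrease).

+292 billion

OMO purchase (from banks) 292 billion rupees: RBI balance sheet expands → +292B.
Currency withdrawal 194 billion rupees: just a shift between currency and reserves — both are base money → 0.
Net: 292 + 0 = +292 billion.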